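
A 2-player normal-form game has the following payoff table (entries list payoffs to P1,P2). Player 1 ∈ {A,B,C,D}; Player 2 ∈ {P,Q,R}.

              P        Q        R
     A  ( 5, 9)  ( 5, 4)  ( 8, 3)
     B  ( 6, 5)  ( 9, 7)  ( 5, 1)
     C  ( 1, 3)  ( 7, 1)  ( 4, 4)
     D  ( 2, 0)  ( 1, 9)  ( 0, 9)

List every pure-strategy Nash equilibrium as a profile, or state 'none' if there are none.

PSNE = {(B,Q)}

(A,P): not NE [P1→B gives 6>5]
(A,Q): not NE [P1→B gives 9>5; P2→P gives 9>4]
(A,R): not NE [P2→P gives 9>3]
(B,P): not NE [P2→Q gives 7>5]
(B,Q): NE
(B,R): not NE [P1→A gives 8>5; P2→Q gives 7>1]
(C,P): not NE [P1→B gives 6>1; P2→R gives 4>3]
(C,Q): not NE [P1→B gives 9>7; P2→R gives 4>1]
(C,R): not NE [P1→A gives 8>4]
(D,P): not NE [P1→B gives 6>2; P2→R gives 9>0]
(D,Q): not NE [P1→B gives 9>1]
(D,R): not NE [P1→A gives 8>0]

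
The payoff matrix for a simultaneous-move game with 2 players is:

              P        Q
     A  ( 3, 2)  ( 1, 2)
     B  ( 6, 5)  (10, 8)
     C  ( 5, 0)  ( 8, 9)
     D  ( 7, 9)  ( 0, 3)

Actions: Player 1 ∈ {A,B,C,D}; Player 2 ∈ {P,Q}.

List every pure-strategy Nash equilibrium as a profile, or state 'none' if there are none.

Nash profiles: (B,Q), (D,P)

(A,P): not NE [P1→D gives 7>3]
(A,Q): not NE [P1→B gives 10>1]
(B,P): not NE [P1→D gives 7>6; P2→Q gives 8>5]
(B,Q): NE
(C,P): not NE [P1→D gives 7>5; P2→Q gives 9>0]
(C,Q): not NE [P1→B gives 10>8]
(D,P): NE
(D,Q): not NE [P1→B gives 10>0; P2→P gives 9>3]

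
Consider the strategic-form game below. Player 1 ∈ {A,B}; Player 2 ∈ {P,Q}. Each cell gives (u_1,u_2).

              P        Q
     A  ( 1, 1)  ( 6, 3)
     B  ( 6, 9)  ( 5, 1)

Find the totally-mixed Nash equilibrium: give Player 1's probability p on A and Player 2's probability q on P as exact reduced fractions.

P1 indiff ⇒ q·1+(1-q)·6 = q·6+(1-q)·5 ⇒ q(-5) = (1-q)(-1) ⇒ q = 1/6
P2 indiff ⇒ p·1+(1-p)·9 = p·3+(1-p)·1 ⇒ p(-2) = (1-p)(-8) ⇒ p = 4/5

(p,q) = (4/5, 1/6)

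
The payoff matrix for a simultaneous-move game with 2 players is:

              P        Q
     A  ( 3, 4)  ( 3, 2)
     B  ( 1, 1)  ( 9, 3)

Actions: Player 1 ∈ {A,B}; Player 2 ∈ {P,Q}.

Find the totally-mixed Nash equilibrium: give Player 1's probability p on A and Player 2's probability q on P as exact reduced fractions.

P1 indiff ⇒ q·3+(1-q)·3 = q·1+(1-q)·9 ⇒ q(2) = (1-q)(6) ⇒ q = 3/4
P2 indiff ⇒ p·4+(1-p)·1 = p·2+(1-p)·3 ⇒ p(2) = (1-p)(2) ⇒ p = 1/2

P1 mixes 1/2 on A; P2 mixes 3/4 on P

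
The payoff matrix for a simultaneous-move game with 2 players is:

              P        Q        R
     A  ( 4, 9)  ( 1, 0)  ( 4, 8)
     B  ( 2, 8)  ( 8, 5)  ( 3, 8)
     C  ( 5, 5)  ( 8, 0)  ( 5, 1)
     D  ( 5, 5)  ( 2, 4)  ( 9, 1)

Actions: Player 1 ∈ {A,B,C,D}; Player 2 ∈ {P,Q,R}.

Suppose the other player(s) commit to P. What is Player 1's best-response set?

u_1(A vs P) = 4
u_1(B vs P) = 2
u_1(C vs P) = 5
u_1(D vs P) = 5
max payoff 5 at {C,D}

argmax u_1 = {C,D}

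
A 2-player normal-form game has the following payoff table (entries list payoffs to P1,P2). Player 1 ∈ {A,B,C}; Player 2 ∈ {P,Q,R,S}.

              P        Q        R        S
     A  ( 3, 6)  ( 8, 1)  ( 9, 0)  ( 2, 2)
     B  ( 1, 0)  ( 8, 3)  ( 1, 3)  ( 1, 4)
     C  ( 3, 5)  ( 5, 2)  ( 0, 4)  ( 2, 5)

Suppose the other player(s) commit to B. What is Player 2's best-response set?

u_2(P vs B) = 0
u_2(Q vs B) = 3
u_2(R vs B) = 3
u_2(S vs B) = 4
max payoff 4 at {S}

BR_2 = {S}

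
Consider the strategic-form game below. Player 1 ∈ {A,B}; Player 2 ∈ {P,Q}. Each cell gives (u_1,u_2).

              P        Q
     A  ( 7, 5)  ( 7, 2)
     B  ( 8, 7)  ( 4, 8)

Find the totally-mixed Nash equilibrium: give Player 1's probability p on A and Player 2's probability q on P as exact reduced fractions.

P1 indiff ⇒ q·7+(1-q)·7 = q·8+(1-q)·4 ⇒ q(-1) = (1-q)(-3) ⇒ q = 3/4
P2 indiff ⇒ p·5+(1-p)·7 = p·2+(1-p)·8 ⇒ p(3) = (1-p)(1) ⇒ p = 1/4

P1 mixes 1/4 on A; P2 mixes 3/4 on P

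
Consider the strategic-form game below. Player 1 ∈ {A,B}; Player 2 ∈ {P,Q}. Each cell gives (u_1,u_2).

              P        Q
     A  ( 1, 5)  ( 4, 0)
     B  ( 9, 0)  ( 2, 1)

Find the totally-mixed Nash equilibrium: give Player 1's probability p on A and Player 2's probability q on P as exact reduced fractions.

P1 indiff ⇒ q·1+(1-q)·4 = q·9+(1-q)·2 ⇒ q(-8) = (1-q)(-2) ⇒ q = 1/5
P2 indiff ⇒ p·5+(1-p)·0 = p·0+(1-p)·1 ⇒ p(5) = (1-p)(1) ⇒ p = 1/6

p=1/6, q=1/5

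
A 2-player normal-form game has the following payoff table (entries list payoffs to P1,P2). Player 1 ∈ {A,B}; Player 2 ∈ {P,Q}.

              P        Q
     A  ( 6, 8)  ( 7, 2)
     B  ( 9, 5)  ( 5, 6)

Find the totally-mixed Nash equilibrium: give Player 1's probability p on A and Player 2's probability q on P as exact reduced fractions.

(p,q) = (1/7, 2/5)

P1 indiff ⇒ q·6+(1-q)·7 = q·9+(1-q)·5 ⇒ q(-3) = (1-q)(-2) ⇒ q = 2/5
P2 indiff ⇒ p·8+(1-p)·5 = p·2+(1-p)·6 ⇒ p(6) = (1-p)(1) ⇒ p = 1/7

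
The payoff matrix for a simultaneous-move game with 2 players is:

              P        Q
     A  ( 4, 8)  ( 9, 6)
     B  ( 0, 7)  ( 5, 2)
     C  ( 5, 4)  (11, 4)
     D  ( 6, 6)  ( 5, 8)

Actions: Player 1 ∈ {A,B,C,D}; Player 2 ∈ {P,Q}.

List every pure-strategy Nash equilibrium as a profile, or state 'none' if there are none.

(A,P): not NE [P1→D gives 6>4]
(A,Q): not NE [P1→C gives 11>9; P2→P gives 8>6]
(B,P): not NE [P1→D gives 6>0]
(B,Q): not NE [P1→C gives 11>5; P2→P gives 7>2]
(C,P): not NE [P1→D gives 6>5]
(C,Q): NE
(D,P): not NE [P2→Q gives 8>6]
(D,Q): not NE [P1→C gives 11>5]

Nash profiles: (C,Q)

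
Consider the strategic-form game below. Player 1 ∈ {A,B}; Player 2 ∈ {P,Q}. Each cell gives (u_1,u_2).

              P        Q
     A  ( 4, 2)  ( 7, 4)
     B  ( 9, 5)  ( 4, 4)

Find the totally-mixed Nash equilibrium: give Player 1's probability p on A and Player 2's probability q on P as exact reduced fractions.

P1 mixes 1/3 on A; P2 mixes 3/8 on P

P1 indiff ⇒ q·4+(1-q)·7 = q·9+(1-q)·4 ⇒ q(-5) = (1-q)(-3) ⇒ q = 3/8
P2 indiff ⇒ p·2+(1-p)·5 = p·4+(1-p)·4 ⇒ p(-2) = (1-p)(-1) ⇒ p = 1/3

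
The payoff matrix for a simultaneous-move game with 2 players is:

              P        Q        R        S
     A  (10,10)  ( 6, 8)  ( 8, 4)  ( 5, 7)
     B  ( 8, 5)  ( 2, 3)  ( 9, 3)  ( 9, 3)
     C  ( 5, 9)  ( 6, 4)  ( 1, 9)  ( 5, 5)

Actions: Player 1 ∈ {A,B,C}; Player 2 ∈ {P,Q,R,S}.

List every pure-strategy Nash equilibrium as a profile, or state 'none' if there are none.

(A,P): NE
(A,Q): not NE [P2→P gives 10>8]
(A,R): not NE [P1→B gives 9>8; P2→P gives 10>4]
(A,S): not NE [P1→B gives 9>5; P2→P gives 10>7]
(B,P): not NE [P1→A gives 10>8]
(B,Q): not NE [P1→C gives 6>2; P2→P gives 5>3]
(B,R): not NE [P2→P gives 5>3]
(B,S): not NE [P2→P gives 5>3]
(C,P): not NE [P1→A gives 10>5]
(C,Q): not NE [P2→R gives 9>4]
(C,R): not NE [P1→B gives 9>1]
(C,S): not NE [P1→B gives 9>5; P2→R gives 9>5]

NE set: (A,P)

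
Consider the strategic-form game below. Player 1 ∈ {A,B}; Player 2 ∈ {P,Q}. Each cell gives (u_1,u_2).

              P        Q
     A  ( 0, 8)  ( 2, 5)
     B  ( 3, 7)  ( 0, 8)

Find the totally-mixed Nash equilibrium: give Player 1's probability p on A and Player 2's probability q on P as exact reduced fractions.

P1 mixes 1/4 on A; P2 mixes 2/5 on P

P1 indiff ⇒ q·0+(1-q)·2 = q·3+(1-q)·0 ⇒ q(-3) = (1-q)(-2) ⇒ q = 2/5
P2 indiff ⇒ p·8+(1-p)·7 = p·5+(1-p)·8 ⇒ p(3) = (1-p)(1) ⇒ p = 1/4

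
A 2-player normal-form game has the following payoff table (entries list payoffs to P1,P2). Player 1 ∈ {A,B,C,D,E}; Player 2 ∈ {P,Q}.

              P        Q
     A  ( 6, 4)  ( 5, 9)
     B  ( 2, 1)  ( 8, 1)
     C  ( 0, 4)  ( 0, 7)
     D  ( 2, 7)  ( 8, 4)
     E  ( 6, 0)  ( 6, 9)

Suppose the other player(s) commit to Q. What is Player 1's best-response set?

u_1(A vs Q) = 5
u_1(B vs Q) = 8
u_1(C vs Q) = 0
u_1(D vs Q) = 8
u_1(E vs Q) = 6
max payoff 8 at {B,D}

argmax u_1 = {B,D}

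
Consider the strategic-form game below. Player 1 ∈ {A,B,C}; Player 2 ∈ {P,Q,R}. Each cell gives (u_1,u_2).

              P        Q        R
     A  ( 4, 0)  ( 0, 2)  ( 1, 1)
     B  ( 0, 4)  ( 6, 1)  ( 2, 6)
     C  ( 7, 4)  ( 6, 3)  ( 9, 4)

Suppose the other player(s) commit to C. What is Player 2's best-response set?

u_2(P vs C) = 4
u_2(Q vs C) = 3
u_2(R vs C) = 4
max payoff 4 at {P,R}

argmax u_2 = {P,R}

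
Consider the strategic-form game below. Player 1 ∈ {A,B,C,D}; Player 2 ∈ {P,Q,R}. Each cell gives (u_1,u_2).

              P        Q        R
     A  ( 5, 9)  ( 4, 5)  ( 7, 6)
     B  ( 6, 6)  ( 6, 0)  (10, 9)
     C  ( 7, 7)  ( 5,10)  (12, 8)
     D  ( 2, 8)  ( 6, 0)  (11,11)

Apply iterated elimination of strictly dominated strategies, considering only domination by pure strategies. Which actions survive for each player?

Remaining: P1:{B,C,D} P2:{Q,R}

P1 drop A (B beats it: P:6>5 Q:6>4 R:10>7)
P2 drop P (R beats it: B:9>6 C:8>7 D:11>8)
P1→{B,C,D} P2→{Q,R}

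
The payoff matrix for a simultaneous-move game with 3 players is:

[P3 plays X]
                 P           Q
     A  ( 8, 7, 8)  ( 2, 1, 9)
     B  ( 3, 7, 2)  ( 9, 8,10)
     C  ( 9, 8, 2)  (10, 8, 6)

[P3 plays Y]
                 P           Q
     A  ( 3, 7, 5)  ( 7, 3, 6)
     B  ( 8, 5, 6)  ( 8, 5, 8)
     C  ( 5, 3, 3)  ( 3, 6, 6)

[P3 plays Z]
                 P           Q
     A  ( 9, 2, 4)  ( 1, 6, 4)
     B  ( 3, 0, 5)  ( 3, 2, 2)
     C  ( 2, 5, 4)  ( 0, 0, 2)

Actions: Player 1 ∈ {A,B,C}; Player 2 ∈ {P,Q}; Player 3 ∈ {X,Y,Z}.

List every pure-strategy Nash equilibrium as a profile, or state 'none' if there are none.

NE set: (B,P,Y), (C,Q,X)

(A,P,X): not NE [P1→C gives 9>8]
(A,P,Y): not NE [P1→B gives 8>3; P3→X gives 8>5]
(A,P,Z): not NE [P2→Q gives 6>2; P3→X gives 8>4]
(A,Q,X): not NE [P1→C gives 10>2; P2→P gives 7>1]
(A,Q,Y): not NE [P1→B gives 8>7; P2→P gives 7>3; P3→X gives 9>6]
(A,Q,Z): not NE [P1→B gives 3>1; P3→X gives 9>4]
(B,P,X): not NE [P1→C gives 9>3; P2→Q gives 8>7; P3→Y gives 6>2]
(B,P,Y): NE
(B,P,Z): not NE [P1→A gives 9>3; P2→Q gives 2>0; P3→Y gives 6>5]
(B,Q,X): not NE [P1→C gives 10>9]
(B,Q,Y): not NE [P3→X gives 10>8]
(B,Q,Z): not NE [P3→X gives 10>2]
(C,P,X): not NE [P3→Z gives 4>2]
(C,P,Y): not NE [P1→B gives 8>5; P2→Q gives 6>3; P3→Z gives 4>3]
(C,P,Z): not NE [P1→A gives 9>2]
(C,Q,X): NE
(C,Q,Y): not NE [P1→B gives 8>3]
(C,Q,Z): not NE [P1→B gives 3>0; P2→P gives 5>0; P3→Y gives 6>2]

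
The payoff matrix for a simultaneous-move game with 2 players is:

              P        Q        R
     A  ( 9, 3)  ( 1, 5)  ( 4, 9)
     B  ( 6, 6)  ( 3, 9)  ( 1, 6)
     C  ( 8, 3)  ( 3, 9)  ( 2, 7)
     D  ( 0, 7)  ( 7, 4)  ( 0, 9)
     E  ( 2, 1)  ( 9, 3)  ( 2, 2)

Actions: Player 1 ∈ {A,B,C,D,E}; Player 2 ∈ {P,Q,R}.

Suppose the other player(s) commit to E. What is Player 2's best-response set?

u_2(P vs E) = 1
u_2(Q vs E) = 3
u_2(R vs E) = 2
max payoff 3 at {Q}

BR_2 = {Q}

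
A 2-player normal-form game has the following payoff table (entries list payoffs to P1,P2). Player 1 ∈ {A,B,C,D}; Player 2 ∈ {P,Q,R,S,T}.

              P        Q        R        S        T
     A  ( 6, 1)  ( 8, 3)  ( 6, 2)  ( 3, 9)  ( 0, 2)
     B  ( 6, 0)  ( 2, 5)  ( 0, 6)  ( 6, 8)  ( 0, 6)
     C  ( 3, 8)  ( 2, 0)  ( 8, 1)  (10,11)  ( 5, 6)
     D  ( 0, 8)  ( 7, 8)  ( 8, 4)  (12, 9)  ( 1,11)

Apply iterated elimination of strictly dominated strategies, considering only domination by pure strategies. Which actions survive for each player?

IESDS → P1:{C,D} P2:{S,T}

P2 drop P (S beats it: A:9>1 B:8>0 C:11>8 D:9>8)
P1 drop B (D beats it: Q:7>2 R:8>0 S:12>6 T:1>0)
P2 drop Q (S beats it: A:9>3 C:11>0 D:9>8)
P1 drop A (C beats it: R:8>6 S:10>3 T:5>0)
P2 drop R (S beats it: C:11>1 D:9>4)
P1→{C,D} P2→{S,T}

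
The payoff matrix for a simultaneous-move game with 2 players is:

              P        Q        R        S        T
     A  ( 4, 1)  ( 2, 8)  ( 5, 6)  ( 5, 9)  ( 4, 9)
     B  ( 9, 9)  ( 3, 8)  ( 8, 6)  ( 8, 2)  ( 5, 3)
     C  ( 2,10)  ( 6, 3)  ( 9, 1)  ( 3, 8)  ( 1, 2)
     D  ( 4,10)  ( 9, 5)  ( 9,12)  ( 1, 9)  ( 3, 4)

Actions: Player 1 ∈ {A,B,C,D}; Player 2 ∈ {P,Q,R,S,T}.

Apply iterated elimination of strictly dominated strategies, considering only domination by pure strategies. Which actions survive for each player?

P1 drop A (B beats it: P:9>4 Q:3>2 R:8>5 S:8>5 T:5>4)
P2 drop Q (P beats it: B:9>8 C:10>3 D:10>5)
P2 drop S (P beats it: B:9>2 C:10>8 D:10>9)
P2 drop T (P beats it: B:9>3 C:10>2 D:10>4)
P1→{B,C,D} P2→{P,R}

Remaining: P1:{B,C,D} P2:{P,R}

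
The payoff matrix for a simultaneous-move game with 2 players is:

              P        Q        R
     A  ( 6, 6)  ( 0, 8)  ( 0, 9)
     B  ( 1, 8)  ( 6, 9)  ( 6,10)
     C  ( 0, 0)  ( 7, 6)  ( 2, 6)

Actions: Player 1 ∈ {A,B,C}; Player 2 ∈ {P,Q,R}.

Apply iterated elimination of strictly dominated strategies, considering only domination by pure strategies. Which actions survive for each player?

Remaining: P1:{B,C} P2:{Q,R}

P2 drop P (Q beats it: A:8>6 B:9>8 C:6>0)
P1 drop A (B beats it: Q:6>0 R:6>0)
P1→{B,C} P2→{Q,R}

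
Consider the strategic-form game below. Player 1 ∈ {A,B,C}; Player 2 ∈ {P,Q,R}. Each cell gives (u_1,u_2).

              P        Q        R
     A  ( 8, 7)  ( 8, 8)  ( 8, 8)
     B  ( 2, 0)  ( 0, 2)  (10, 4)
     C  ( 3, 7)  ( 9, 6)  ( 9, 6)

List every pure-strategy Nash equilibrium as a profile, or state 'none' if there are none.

(A,P): not NE [P2→R gives 8>7]
(A,Q): not NE [P1→C gives 9>8]
(A,R): not NE [P1→B gives 10>8]
(B,P): not NE [P1→A gives 8>2; P2→R gives 4>0]
(B,Q): not NE [P1→C gives 9>0; P2→R gives 4>2]
(B,R): NE
(C,P): not NE [P1→A gives 8>3]
(C,Q): not NE [P2→P gives 7>6]
(C,R): not NE [P1→B gives 10>9; P2→P gives 7>6]

PSNE = {(B,R)}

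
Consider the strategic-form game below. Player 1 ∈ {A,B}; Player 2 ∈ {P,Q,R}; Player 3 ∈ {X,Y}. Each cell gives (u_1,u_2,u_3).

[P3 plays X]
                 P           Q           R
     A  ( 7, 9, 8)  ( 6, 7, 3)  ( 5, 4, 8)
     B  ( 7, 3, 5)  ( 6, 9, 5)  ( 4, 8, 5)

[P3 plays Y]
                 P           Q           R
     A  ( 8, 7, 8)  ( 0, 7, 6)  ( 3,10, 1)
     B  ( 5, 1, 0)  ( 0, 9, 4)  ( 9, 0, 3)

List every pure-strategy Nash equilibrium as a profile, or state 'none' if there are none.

PSNE = {(A,P,X), (B,Q,X)}

(A,P,X): NE
(A,P,Y): not NE [P2→R gives 10>7]
(A,Q,X): not NE [P2→P gives 9>7; P3→Y gives 6>3]
(A,Q,Y): not NE [P2→R gives 10>7]
(A,R,X): not NE [P2→P gives 9>4]
(A,R,Y): not NE [P1→B gives 9>3; P3→X gives 8>1]
(B,P,X): not NE [P2→Q gives 9>3]
(B,P,Y): not NE [P1→A gives 8>5; P2→Q gives 9>1; P3→X gives 5>0]
(B,Q,X): NE
(B,Q,Y): not NE [P3→X gives 5>4]
(B,R,X): not NE [P1→A gives 5>4; P2→Q gives 9>8]
(B,R,Y): not NE [P2→Q gives 9>0; P3→X gives 5>3]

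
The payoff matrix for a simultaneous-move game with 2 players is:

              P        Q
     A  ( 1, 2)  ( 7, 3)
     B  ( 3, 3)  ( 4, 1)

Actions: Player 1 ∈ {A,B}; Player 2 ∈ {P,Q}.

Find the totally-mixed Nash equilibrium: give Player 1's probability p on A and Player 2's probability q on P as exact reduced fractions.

(p,q) = (2/3, 3/5)

P1 indiff ⇒ q·1+(1-q)·7 = q·3+(1-q)·4 ⇒ q(-2) = (1-q)(-3) ⇒ q = 3/5
P2 indiff ⇒ p·2+(1-p)·3 = p·3+(1-p)·1 ⇒ p(-1) = (1-p)(-2) ⇒ p = 2/3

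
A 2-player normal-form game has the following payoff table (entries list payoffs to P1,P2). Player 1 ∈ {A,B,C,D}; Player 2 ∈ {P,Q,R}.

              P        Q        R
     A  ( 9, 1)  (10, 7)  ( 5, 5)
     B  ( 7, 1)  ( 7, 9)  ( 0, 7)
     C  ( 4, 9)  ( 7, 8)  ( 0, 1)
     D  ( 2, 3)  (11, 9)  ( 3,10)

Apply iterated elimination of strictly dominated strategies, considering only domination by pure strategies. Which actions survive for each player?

Survivors P1:{A,D} P2:{Q,R}

P1 drop B (A beats it: P:9>7 Q:10>7 R:5>0)
P1 drop C (A beats it: P:9>4 Q:10>7 R:5>0)
P2 drop P (Q beats it: A:7>1 D:9>3)
P1→{A,D} P2→{Q,R}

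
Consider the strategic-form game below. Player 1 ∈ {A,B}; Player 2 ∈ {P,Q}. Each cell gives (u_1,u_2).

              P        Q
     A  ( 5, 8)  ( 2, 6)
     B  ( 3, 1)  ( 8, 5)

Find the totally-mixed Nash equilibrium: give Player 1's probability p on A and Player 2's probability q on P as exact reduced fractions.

P1 indiff ⇒ q·5+(1-q)·2 = q·3+(1-q)·8 ⇒ q(2) = (1-q)(6) ⇒ q = 3/4
P2 indiff ⇒ p·8+(1-p)·1 = p·6+(1-p)·5 ⇒ p(2) = (1-p)(4) ⇒ p = 2/3

P1 mixes 2/3 on A; P2 mixes 3/4 on P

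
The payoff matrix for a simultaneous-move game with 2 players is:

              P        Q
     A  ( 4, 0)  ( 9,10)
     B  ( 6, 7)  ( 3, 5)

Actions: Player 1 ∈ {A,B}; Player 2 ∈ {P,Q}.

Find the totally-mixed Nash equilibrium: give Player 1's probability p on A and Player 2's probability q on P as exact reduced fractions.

P1 indiff ⇒ q·4+(1-q)·9 = q·6+(1-q)·3 ⇒ q(-2) = (1-q)(-6) ⇒ q = 3/4
P2 indiff ⇒ p·0+(1-p)·7 = p·10+(1-p)·5 ⇒ p(-10) = (1-p)(-2) ⇒ p = 1/6

(p,q) = (1/6, 3/4)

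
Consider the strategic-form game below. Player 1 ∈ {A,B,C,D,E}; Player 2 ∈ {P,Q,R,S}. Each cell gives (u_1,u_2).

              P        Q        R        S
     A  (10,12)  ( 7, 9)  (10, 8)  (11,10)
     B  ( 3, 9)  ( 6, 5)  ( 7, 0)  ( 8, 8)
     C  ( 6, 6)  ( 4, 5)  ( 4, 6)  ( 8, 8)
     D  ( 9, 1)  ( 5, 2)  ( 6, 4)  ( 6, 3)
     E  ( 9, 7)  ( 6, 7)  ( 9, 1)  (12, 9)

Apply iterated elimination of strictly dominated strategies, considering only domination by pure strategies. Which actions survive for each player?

P1 drop B (A beats it: P:10>3 Q:7>6 R:10>7 S:11>8)
P1 drop C (A beats it: P:10>6 Q:7>4 R:10>4 S:11>8)
P1 drop D (A beats it: P:10>9 Q:7>5 R:10>6 S:11>6)
P2 drop Q (S beats it: A:10>9 E:9>7)
P2 drop R (P beats it: A:12>8 E:7>1)
P1→{A,E} P2→{P,S}

Survivors P1:{A,E} P2:{P,S}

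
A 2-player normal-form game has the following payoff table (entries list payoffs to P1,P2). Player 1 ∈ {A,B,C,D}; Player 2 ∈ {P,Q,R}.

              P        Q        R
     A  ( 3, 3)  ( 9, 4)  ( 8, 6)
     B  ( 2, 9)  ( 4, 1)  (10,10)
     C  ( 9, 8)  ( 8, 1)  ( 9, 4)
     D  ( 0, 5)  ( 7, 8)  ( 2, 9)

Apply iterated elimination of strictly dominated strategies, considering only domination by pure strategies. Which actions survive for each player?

IESDS → P1:{B,C} P2:{P,R}

P1 drop D (A beats it: P:3>0 Q:9>7 R:8>2)
P2 drop Q (R beats it: A:6>4 B:10>1 C:4>1)
P1 drop A (C beats it: P:9>3 R:9>8)
P1→{B,C} P2→{P,R}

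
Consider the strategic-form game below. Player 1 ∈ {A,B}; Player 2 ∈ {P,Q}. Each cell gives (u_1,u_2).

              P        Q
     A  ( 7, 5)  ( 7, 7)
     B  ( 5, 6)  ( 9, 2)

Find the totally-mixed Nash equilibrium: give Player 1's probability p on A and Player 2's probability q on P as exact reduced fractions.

P1 indiff ⇒ q·7+(1-q)·7 = q·5+(1-q)·9 ⇒ q(2) = (1-q)(2) ⇒ q = 1/2
P2 indiff ⇒ p·5+(1-p)·6 = p·7+(1-p)·2 ⇒ p(-2) = (1-p)(-4) ⇒ p = 2/3

(p,q) = (2/3, 1/2)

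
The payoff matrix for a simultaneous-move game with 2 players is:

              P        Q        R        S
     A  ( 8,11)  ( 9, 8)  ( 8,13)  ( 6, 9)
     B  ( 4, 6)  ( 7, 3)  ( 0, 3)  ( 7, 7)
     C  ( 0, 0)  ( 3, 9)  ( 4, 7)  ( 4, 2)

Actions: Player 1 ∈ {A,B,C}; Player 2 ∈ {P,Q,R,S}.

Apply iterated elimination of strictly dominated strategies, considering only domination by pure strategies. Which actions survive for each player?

P1 drop C (A beats it: P:8>0 Q:9>3 R:8>4 S:6>4)
P2 drop Q (P beats it: A:11>8 B:6>3)
P1→{A,B} P2→{P,R,S}

Remaining: P1:{A,B} P2:{P,R,S}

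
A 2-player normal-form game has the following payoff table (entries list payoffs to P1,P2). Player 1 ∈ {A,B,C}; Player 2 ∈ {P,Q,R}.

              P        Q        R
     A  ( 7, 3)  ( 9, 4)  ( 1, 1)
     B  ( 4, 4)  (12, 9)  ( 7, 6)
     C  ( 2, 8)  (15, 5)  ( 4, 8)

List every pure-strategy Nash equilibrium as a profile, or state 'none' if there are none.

PSNE: ∅

(A,P): not NE [P2→Q gives 4>3]
(A,Q): not NE [P1→C gives 15>9]
(A,R): not NE [P1→B gives 7>1; P2→Q gives 4>1]
(B,P): not NE [P1→A gives 7>4; P2→Q gives 9>4]
(B,Q): not NE [P1→C gives 15>12]
(B,R): not NE [P2→Q gives 9>6]
(C,P): not NE [P1→A gives 7>2]
(C,Q): not NE [P2→R gives 8>5]
(C,R): not NE [P1→B gives 7>4]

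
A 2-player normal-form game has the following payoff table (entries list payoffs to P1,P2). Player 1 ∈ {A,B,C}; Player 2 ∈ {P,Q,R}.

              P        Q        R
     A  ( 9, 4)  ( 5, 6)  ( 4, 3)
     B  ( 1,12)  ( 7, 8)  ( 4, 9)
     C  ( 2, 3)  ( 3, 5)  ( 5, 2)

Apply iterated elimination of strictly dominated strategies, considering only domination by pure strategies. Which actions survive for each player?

P2 drop R (P beats it: A:4>3 B:12>9 C:3>2)
P1 drop C (A beats it: P:9>2 Q:5>3)
P1→{A,B} P2→{P,Q}

IESDS → P1:{A,B} P2:{P,Q}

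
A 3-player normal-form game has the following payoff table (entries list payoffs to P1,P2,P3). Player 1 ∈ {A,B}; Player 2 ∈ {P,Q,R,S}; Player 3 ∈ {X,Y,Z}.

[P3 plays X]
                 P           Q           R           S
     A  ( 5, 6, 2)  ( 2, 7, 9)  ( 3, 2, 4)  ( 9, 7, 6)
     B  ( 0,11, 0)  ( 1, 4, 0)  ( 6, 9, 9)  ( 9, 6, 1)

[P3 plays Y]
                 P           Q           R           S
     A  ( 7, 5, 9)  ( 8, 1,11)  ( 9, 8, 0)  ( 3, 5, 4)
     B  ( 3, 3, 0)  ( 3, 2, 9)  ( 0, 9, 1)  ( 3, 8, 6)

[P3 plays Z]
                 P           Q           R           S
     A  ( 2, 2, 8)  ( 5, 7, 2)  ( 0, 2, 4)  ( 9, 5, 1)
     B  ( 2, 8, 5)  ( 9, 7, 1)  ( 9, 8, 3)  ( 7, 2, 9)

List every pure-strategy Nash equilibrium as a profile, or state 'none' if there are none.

(A,P,X): not NE [P2→S gives 7>6; P3→Y gives 9>2]
(A,P,Y): not NE [P2→R gives 8>5]
(A,P,Z): not NE [P2→Q gives 7>2; P3→Y gives 9>8]
(A,Q,X): not NE [P3→Y gives 11>9]
(A,Q,Y): not NE [P2→R gives 8>1]
(A,Q,Z): not NE [P1→B gives 9>5; P3→Y gives 11>2]
(A,R,X): not NE [P1→B gives 6>3; P2→S gives 7>2]
(A,R,Y): not NE [P3→Z gives 4>0]
(A,R,Z): not NE [P1→B gives 9>0; P2→Q gives 7>2]
(A,S,X): NE
(A,S,Y): not NE [P2→R gives 8>5; P3→X gives 6>4]
(A,S,Z): not NE [P2→Q gives 7>5; P3→X gives 6>1]
(B,P,X): not NE [P1→A gives 5>0; P3→Z gives 5>0]
(B,P,Y): not NE [P1→A gives 7>3; P2→R gives 9>3; P3→Z gives 5>0]
(B,P,Z): NE
(B,Q,X): not NE [P1→A gives 2>1; P2→P gives 11>4; P3→Y gives 9>0]
(B,Q,Y): not NE [P1→A gives 8>3; P2→R gives 9>2]
(B,Q,Z): not NE [P2→R gives 8>7; P3→Y gives 9>1]
(B,R,X): not NE [P2→P gives 11>9]
(B,R,Y): not NE [P1→A gives 9>0; P3→X gives 9>1]
(B,R,Z): not NE [P3→X gives 9>3]
(B,S,X): not NE [P2→P gives 11>6; P3→Z gives 9>1]
(B,S,Y): not NE [P2→R gives 9>8; P3→Z gives 9>6]
(B,S,Z): not NE [P1→A gives 9>7; P2→R gives 8>2]

PSNE = {(A,S,X), (B,P,Z)}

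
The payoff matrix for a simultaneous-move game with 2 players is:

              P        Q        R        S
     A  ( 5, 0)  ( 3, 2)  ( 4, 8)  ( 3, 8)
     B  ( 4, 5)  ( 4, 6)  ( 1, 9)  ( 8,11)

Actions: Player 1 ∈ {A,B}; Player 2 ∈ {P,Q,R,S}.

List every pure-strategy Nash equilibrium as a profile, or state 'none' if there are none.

NE set: (A,R), (B,S)

(A,P): not NE [P2→S gives 8>0]
(A,Q): not NE [P1→B gives 4>3; P2→S gives 8>2]
(A,R): NE
(A,S): not NE [P1→B gives 8>3]
(B,P): not NE [P1→A gives 5>4; P2→S gives 11>5]
(B,Q): not NE [P2→S gives 11>6]
(B,R): not NE [P1→A gives 4>1; P2→S gives 11>9]
(B,S): NE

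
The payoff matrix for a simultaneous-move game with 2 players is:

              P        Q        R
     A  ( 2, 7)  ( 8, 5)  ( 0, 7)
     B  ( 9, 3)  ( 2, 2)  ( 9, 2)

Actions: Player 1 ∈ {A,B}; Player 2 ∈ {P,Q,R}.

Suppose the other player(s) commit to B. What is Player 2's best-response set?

argmax u_2 = {P}

u_2(P vs B) = 3
u_2(Q vs B) = 2
u_2(R vs B) = 2
max payoff 3 at {P}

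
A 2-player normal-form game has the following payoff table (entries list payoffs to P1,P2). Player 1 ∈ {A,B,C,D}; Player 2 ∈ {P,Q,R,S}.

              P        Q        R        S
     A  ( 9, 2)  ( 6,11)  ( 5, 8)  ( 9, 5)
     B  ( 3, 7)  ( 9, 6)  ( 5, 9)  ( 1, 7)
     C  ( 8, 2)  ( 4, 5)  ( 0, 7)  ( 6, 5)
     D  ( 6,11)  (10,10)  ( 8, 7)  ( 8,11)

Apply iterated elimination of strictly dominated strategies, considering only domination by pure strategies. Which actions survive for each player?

Survivors P1:{A,D} P2:{P,Q,S}

P1 drop B (D beats it: P:6>3 Q:10>9 R:8>5 S:8>1)
P1 drop C (A beats it: P:9>8 Q:6>4 R:5>0 S:9>6)
P2 drop R (Q beats it: A:11>8 D:10>7)
P1→{A,D} P2→{P,Q,S}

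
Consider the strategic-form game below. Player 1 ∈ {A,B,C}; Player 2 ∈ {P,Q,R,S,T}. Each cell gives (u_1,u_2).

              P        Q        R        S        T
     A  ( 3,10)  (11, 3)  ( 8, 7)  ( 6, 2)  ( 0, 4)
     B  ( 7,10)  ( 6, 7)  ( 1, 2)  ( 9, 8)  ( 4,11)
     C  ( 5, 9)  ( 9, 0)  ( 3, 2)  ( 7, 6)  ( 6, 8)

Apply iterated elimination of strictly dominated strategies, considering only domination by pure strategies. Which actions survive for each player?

Survivors P1:{B,C} P2:{P,T}

P2 drop Q (P beats it: A:10>3 B:10>7 C:9>0)
P2 drop R (P beats it: A:10>7 B:10>2 C:9>2)
P1 drop A (B beats it: P:7>3 S:9>6 T:4>0)
P2 drop S (P beats it: B:10>8 C:9>6)
P1→{B,C} P2→{P,T}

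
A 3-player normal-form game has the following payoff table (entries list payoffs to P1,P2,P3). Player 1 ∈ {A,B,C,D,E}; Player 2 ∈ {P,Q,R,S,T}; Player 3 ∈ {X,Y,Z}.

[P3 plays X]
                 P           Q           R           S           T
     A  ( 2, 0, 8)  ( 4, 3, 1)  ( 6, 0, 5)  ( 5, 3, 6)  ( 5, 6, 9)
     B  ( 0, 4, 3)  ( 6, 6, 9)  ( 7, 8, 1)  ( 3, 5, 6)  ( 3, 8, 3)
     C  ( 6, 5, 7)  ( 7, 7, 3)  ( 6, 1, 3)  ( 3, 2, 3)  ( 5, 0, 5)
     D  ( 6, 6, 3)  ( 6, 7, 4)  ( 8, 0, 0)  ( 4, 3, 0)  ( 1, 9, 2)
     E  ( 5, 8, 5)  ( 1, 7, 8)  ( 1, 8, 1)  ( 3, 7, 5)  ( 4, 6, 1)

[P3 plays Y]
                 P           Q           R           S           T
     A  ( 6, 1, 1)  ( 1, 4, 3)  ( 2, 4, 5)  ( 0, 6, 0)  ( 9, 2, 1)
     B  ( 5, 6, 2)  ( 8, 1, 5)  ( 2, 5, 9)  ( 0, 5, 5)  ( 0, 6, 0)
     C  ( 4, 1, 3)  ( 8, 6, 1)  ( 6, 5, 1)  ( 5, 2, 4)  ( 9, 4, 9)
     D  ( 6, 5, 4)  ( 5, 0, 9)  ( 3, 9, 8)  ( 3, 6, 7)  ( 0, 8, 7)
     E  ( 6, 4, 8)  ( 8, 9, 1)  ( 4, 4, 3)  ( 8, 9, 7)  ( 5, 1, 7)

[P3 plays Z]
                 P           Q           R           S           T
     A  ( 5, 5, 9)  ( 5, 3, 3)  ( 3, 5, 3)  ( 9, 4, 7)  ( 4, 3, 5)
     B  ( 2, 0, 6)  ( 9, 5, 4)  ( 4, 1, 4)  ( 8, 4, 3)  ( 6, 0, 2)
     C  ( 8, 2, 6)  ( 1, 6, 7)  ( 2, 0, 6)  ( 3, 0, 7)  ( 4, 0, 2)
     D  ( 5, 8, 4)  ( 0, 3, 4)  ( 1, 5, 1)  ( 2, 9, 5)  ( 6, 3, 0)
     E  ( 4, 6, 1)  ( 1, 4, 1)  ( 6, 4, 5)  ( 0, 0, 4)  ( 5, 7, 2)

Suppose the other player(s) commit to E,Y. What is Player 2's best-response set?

u_2(P vs E,Y) = 4
u_2(Q vs E,Y) = 9
u_2(R vs E,Y) = 4
u_2(S vs E,Y) = 9
u_2(T vs E,Y) = 1
max payoff 9 at {Q,S}

P2 best: {Q,S}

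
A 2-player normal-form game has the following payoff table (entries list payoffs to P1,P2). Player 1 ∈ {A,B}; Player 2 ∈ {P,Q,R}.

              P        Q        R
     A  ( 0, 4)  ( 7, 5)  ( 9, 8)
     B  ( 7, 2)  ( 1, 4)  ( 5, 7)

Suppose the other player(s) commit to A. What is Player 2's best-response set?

u_2(P vs A) = 4
u_2(Q vs A) = 5
u_2(R vs A) = 8
max payoff 8 at {R}

P2 best: {R}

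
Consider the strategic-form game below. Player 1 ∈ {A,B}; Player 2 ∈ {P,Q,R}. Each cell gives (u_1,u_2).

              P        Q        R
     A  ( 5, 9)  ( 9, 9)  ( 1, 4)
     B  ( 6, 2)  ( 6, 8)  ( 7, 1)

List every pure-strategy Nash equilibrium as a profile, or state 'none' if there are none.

(A,P): not NE [P1→B gives 6>5]
(A,Q): NE
(A,R): not NE [P1→B gives 7>1; P2→Q gives 9>4]
(B,P): not NE [P2→Q gives 8>2]
(B,Q): not NE [P1→A gives 9>6]
(B,R): not NE [P2→Q gives 8>1]

PSNE = {(A,Q)}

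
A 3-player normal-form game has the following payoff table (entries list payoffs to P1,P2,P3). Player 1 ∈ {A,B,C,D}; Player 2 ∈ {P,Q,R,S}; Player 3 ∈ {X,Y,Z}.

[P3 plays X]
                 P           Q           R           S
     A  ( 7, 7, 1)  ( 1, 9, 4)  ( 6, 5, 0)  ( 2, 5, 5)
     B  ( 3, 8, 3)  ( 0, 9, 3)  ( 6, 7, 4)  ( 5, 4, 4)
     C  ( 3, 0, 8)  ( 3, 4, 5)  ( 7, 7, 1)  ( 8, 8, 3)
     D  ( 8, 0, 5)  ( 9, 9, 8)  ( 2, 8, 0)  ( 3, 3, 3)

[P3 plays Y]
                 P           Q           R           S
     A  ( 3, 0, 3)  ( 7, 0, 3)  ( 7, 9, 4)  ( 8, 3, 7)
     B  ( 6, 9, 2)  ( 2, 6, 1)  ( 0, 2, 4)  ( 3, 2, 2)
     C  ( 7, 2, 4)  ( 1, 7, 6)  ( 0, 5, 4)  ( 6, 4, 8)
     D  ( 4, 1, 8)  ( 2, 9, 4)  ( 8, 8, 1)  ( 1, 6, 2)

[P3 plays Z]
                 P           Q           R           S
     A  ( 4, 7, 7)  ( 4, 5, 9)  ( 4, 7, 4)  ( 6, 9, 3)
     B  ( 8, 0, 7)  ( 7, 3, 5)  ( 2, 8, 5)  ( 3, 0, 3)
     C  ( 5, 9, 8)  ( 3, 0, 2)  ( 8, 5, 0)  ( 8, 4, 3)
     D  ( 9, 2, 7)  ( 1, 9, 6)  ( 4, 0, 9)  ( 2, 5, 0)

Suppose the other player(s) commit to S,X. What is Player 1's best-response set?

u_1(A vs S,X) = 2
u_1(B vs S,X) = 5
u_1(C vs S,X) = 8
u_1(D vs S,X) = 3
max payoff 8 at {C}

BR_1 = {C}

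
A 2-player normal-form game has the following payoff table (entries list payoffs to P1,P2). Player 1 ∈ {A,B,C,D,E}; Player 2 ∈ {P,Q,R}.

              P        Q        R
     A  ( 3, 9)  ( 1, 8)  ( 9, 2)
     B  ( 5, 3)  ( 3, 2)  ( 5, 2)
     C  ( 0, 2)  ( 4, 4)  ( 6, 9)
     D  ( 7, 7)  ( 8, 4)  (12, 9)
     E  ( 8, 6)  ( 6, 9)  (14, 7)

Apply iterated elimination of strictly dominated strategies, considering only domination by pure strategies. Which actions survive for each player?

Remaining: P1:{D,E} P2:{Q,R}

P1 drop A (D beats it: P:7>3 Q:8>1 R:12>9)
P1 drop B (D beats it: P:7>5 Q:8>3 R:12>5)
P1 drop C (D beats it: P:7>0 Q:8>4 R:12>6)
P2 drop P (R beats it: D:9>7 E:7>6)
P1→{D,E} P2→{Q,R}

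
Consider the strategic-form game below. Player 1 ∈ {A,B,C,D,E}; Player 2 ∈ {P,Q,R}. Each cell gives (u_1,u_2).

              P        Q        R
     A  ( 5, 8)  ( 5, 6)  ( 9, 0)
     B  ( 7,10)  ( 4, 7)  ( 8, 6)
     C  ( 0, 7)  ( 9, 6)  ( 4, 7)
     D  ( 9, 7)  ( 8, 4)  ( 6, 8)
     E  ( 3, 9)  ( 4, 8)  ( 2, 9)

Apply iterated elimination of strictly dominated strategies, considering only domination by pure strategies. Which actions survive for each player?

P1 drop E (A beats it: P:5>3 Q:5>4 R:9>2)
P2 drop Q (P beats it: A:8>6 B:10>7 C:7>6 D:7>4)
P1 drop C (A beats it: P:5>0 R:9>4)
P1→{A,B,D} P2→{P,R}

Remaining: P1:{A,B,D} P2:{P,R}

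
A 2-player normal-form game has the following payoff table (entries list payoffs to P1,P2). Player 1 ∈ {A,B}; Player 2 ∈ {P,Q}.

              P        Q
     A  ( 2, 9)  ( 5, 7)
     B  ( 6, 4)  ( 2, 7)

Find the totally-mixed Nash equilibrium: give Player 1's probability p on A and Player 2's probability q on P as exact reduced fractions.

P1 indiff ⇒ q·2+(1-q)·5 = q·6+(1-q)·2 ⇒ q(-4) = (1-q)(-3) ⇒ q = 3/7
P2 indiff ⇒ p·9+(1-p)·4 = p·7+(1-p)·7 ⇒ p(2) = (1-p)(3) ⇒ p = 3/5

(p,q) = (3/5, 3/7)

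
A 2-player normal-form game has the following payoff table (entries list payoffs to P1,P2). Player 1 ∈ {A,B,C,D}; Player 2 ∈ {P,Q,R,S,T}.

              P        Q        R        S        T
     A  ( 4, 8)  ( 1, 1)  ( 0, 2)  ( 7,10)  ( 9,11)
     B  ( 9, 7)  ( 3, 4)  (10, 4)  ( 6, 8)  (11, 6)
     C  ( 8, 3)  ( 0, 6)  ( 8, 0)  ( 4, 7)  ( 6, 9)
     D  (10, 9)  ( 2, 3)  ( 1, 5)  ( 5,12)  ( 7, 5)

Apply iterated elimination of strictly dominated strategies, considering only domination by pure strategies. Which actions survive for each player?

Remaining: P1:{A,B} P2:{S,T}

P1 drop C (B beats it: P:9>8 Q:3>0 R:10>8 S:6>4 T:11>6)
P2 drop P (S beats it: A:10>8 B:8>7 D:12>9)
P1 drop D (B beats it: Q:3>2 R:10>1 S:6>5 T:11>7)
P2 drop Q (S beats it: A:10>1 B:8>4)
P2 drop R (S beats it: A:10>2 B:8>4)
P1→{A,B} P2→{S,T}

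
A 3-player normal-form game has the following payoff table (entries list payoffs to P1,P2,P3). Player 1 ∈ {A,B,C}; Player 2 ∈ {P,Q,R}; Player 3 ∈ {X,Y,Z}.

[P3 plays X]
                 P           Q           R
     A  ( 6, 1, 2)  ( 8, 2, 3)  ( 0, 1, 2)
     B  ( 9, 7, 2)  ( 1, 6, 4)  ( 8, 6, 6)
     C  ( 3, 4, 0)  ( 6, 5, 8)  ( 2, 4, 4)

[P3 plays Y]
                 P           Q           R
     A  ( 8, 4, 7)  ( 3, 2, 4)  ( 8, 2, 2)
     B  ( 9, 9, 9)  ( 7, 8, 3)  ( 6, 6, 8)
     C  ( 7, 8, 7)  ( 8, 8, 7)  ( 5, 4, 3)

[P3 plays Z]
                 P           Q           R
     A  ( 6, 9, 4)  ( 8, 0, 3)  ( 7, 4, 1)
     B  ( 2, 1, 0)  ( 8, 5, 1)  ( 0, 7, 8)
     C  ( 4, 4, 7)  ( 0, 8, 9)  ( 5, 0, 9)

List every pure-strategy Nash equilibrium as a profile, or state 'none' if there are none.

NE set: (B,P,Y)

(A,P,X): not NE [P1→B gives 9>6; P2→Q gives 2>1; P3→Y gives 7>2]
(A,P,Y): not NE [P1→B gives 9>8]
(A,P,Z): not NE [P3→Y gives 7>4]
(A,Q,X): not NE [P3→Y gives 4>3]
(A,Q,Y): not NE [P1→C gives 8>3; P2→P gives 4>2]
(A,Q,Z): not NE [P2→P gives 9>0; P3→Y gives 4>3]
(A,R,X): not NE [P1→B gives 8>0; P2→Q gives 2>1]
(A,R,Y): not NE [P2→P gives 4>2]
(A,R,Z): not NE [P2→P gives 9>4; P3→Y gives 2>1]
(B,P,X): not NE [P3→Y gives 9>2]
(B,P,Y): NE
(B,P,Z): not NE [P1→A gives 6>2; P2→R gives 7>1; P3→Y gives 9>0]
(B,Q,X): not NE [P1→A gives 8>1; P2→P gives 7>6]
(B,Q,Y): not NE [P1→C gives 8>7; P2→P gives 9>8; P3→X gives 4>3]
(B,Q,Z): not NE [P2→R gives 7>5; P3→X gives 4>1]
(B,R,X): not NE [P2→P gives 7>6; P3→Z gives 8>6]
(B,R,Y): not NE [P1→A gives 8>6; P2→P gives 9>6]
(B,R,Z): not NE [P1→A gives 7>0]
(C,P,X): not NE [P1→B gives 9>3; P2→Q gives 5>4; P3→Z gives 7>0]
(C,P,Y): not NE [P1→B gives 9>7]
(C,P,Z): not NE [P1→A gives 6>4; P2→Q gives 8>4]
(C,Q,X): not NE [P1→A gives 8>6; P3→Z gives 9>8]
(C,Q,Y): not NE [P3→Z gives 9>7]
(C,Q,Z): not NE [P1→B gives 8>0]
(C,R,X): not NE [P1→B gives 8>2; P2→Q gives 5>4; P3→Z gives 9>4]
(C,R,Y): not NE [P1→A gives 8>5; P2→Q gives 8>4; P3→Z gives 9>3]
(C,R,Z): not NE [P1→A gives 7>5; P2→Q gives 8>0]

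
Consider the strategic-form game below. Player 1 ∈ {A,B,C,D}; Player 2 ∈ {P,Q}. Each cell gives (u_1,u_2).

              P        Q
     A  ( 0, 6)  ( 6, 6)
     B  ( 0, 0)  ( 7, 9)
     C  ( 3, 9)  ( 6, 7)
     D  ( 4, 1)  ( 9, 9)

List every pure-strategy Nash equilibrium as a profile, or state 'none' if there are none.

(A,P): not NE [P1→D gives 4>0]
(A,Q): not NE [P1→D gives 9>6]
(B,P): not NE [P1→D gives 4>0; P2→Q gives 9>0]
(B,Q): not NE [P1→D gives 9>7]
(C,P): not NE [P1→D gives 4>3]
(C,Q): not NE [P1→D gives 9>6; P2→P gives 9>7]
(D,P): not NE [P2→Q gives 9>1]
(D,Q): NE

Nash profiles: (D,Q)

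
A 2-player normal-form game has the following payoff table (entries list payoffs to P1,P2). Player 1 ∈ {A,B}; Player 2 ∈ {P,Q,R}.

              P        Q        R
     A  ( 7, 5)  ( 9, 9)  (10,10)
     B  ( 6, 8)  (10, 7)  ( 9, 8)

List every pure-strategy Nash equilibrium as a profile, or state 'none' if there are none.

Nash profiles: (A,R)

(A,P): not NE [P2→R gives 10>5]
(A,Q): not NE [P1→B gives 10>9; P2→R gives 10>9]
(A,R): NE
(B,P): not NE [P1→A gives 7>6]
(B,Q): not NE [P2→R gives 8>7]
(B,R): not NE [P1→A gives 10>9]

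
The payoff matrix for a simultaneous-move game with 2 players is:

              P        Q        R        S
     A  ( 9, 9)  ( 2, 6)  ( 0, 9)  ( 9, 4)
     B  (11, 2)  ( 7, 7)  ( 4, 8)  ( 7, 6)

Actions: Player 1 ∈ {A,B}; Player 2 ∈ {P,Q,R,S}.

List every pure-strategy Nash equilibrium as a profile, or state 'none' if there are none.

(A,P): not NE [P1→B gives 11>9]
(A,Q): not NE [P1→B gives 7>2; P2→R gives 9>6]
(A,R): not NE [P1→B gives 4>0]
(A,S): not NE [P2→R gives 9>4]
(B,P): not NE [P2→R gives 8>2]
(B,Q): not NE [P2→R gives 8>7]
(B,R): NE
(B,S): not NE [P1→A gives 9>7; P2→R gives 8>6]

Nash profiles: (B,R)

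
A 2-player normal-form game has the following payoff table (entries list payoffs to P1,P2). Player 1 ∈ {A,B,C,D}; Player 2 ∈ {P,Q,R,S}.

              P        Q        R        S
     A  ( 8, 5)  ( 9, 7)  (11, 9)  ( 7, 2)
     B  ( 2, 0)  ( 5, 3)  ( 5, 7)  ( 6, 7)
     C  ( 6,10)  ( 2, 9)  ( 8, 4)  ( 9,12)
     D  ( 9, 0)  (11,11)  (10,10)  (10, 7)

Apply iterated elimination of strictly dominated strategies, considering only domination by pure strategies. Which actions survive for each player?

IESDS → P1:{A,D} P2:{Q,R}

P1 drop B (A beats it: P:8>2 Q:9>5 R:11>5 S:7>6)
P1 drop C (D beats it: P:9>6 Q:11>2 R:10>8 S:10>9)
P2 drop P (Q beats it: A:7>5 D:11>0)
P2 drop S (Q beats it: A:7>2 D:11>7)
P1→{A,D} P2→{Q,R}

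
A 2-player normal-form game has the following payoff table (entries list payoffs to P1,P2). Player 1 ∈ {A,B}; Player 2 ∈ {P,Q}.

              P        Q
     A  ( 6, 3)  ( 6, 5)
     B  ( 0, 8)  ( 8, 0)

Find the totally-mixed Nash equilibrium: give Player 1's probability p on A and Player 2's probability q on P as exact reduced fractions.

P1 indiff ⇒ q·6+(1-q)·6 = q·0+(1-q)·8 ⇒ q(6) = (1-q)(2) ⇒ q = 1/4
P2 indiff ⇒ p·3+(1-p)·8 = p·5+(1-p)·0 ⇒ p(-2) = (1-p)(-8) ⇒ p = 4/5

p=4/5, q=1/4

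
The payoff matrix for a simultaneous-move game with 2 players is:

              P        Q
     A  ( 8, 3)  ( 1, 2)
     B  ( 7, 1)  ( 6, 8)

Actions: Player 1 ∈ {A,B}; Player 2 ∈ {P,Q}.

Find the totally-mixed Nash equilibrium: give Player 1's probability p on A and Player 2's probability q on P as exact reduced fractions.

P1 indiff ⇒ q·8+(1-q)·1 = q·7+(1-q)·6 ⇒ q(1) = (1-q)(5) ⇒ q = 5/6
P2 indiff ⇒ p·3+(1-p)·1 = p·2+(1-p)·8 ⇒ p(1) = (1-p)(7) ⇒ p = 7/8

P1 mixes 7/8 on A; P2 mixes 5/6 on P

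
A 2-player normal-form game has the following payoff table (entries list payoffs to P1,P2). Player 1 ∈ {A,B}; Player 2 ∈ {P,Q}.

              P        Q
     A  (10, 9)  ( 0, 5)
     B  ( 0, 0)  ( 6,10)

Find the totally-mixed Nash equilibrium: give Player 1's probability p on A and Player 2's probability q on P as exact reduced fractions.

P1 indiff ⇒ q·10+(1-q)·0 = q·0+(1-q)·6 ⇒ q(10) = (1-q)(6) ⇒ q = 3/8
P2 indiff ⇒ p·9+(1-p)·0 = p·5+(1-p)·10 ⇒ p(4) = (1-p)(10) ⇒ p = 5/7

P1 mixes 5/7 on A; P2 mixes 3/8 on P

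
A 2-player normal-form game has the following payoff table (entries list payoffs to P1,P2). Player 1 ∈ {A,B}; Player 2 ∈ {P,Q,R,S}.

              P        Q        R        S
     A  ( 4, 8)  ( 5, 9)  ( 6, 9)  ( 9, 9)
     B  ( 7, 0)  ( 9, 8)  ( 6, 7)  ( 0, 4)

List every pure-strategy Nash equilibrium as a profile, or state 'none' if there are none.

Nash profiles: (A,R), (A,S), (B,Q)

(A,P): not NE [P1→B gives 7>4; P2→S gives 9>8]
(A,Q): not NE [P1→B gives 9>5]
(A,R): NE
(A,S): NE
(B,P): not NE [P2→Q gives 8>0]
(B,Q): NE
(B,R): not NE [P2→Q gives 8>7]
(B,S): not NE [P1→A gives 9>0; P2→Q gives 8>4]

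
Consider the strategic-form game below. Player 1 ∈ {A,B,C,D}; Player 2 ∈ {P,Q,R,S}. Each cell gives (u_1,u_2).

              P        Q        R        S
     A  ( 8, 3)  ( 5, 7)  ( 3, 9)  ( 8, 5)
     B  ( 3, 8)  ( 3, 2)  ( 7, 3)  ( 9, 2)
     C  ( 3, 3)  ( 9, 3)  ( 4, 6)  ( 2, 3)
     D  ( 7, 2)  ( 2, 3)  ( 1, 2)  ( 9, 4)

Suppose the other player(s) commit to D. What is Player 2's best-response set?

BR_2 = {S}

u_2(P vs D) = 2
u_2(Q vs D) = 3
u_2(R vs D) = 2
u_2(S vs D) = 4
max payoff 4 at {S}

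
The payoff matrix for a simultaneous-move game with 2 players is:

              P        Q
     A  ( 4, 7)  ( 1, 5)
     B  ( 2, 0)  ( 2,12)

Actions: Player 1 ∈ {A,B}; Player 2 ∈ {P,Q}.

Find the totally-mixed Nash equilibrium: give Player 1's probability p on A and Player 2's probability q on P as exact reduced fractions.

P1 indiff ⇒ q·4+(1-q)·1 = q·2+(1-q)·2 ⇒ q(2) = (1-q)(1) ⇒ q = 1/3
P2 indiff ⇒ p·7+(1-p)·0 = p·5+(1-p)·12 ⇒ p(2) = (1-p)(12) ⇒ p = 6/7

P1 mixes 6/7 on A; P2 mixes 1/3 on P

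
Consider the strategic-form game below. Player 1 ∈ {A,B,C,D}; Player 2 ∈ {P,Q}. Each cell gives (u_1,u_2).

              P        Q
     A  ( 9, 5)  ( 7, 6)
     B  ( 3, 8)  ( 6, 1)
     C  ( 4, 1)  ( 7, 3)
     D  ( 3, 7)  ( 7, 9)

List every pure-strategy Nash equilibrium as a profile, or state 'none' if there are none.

PSNE = {(A,Q), (C,Q), (D,Q)}

(A,P): not NE [P2→Q gives 6>5]
(A,Q): NE
(B,P): not NE [P1→A gives 9>3]
(B,Q): not NE [P1→D gives 7>6; P2→P gives 8>1]
(C,P): not NE [P1→A gives 9>4; P2→Q gives 3>1]
(C,Q): NE
(D,P): not NE [P1→A gives 9>3; P2→Q gives 9>7]
(D,Q): NE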